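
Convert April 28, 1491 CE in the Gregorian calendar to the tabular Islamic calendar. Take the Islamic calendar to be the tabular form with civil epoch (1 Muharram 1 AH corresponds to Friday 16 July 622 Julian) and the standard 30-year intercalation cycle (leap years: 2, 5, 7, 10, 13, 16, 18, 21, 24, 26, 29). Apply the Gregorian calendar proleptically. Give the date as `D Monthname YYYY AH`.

9 Jumada al-Thani 896 AH

Julian Day Number of the source date = 2265754.
Converting JDN 2265754 to the tabular Islamic calendar gives 9 Jumada al-Thani 896 AH.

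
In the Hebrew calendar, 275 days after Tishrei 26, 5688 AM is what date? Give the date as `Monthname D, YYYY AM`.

JDN of Tishrei 26, 5688 AM = 2425176.
2425176 + 275 = 2425451.
JDN 2425451 in the Hebrew calendar is Av 6, 5688 AM.

Av 6, 5688 AM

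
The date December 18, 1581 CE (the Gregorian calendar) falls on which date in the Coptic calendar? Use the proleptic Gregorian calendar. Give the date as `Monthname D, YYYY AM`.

Julian Day Number of the source date = 2298860.
Converting JDN 2298860 to the Coptic calendar gives 12 Koiak 1298 AM.

Koiak 12, 1298 AM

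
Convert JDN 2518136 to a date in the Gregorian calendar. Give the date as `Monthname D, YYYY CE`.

April 27, 2182 CE

JDN 2451545 is 1 Jan 2000; 2518136 is +66591 days from there.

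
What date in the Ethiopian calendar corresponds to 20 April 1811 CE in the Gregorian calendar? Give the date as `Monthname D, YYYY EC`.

Miyazya 13, 1803 EC

Julian Day Number of the source date = 2382623.
Converting JDN 2382623 to the Ethiopian calendar gives 13 Miyazya 1803 EC.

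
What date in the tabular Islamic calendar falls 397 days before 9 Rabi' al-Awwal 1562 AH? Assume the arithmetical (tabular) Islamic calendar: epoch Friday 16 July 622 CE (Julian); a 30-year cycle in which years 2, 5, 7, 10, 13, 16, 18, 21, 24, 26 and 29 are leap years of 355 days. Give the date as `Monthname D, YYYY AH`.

Muharram 25, 1561 AH

Counting 397 days back from JDN 2501673 reaches JDN 2501276, which is Muharram 25, 1561 AH.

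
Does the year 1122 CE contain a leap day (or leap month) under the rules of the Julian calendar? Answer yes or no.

no

1122 mod 4 = 2, so it is a common year in the Julian calendar.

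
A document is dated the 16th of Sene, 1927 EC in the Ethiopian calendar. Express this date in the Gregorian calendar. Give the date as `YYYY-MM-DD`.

Both dates share Julian Day Number 2427977; in the Gregorian calendar that is 23 June 1935 CE.

1935-06-23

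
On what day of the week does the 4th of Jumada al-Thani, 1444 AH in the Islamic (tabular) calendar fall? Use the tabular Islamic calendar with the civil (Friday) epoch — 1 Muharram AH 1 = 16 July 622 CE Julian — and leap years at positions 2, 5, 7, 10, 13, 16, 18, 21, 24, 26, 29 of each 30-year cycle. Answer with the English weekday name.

In the Gregorian calendar this is 28 December 2022 (JDN 2459942).
Since JDN mod 7 = 2 (0 = Monday), the day is Wednesday.

Wednesday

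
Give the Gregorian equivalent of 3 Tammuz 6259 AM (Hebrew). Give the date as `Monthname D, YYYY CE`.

Both dates share Julian Day Number 2633993; in the Gregorian calendar that is 11 July 2499 CE.

July 11, 2499 CE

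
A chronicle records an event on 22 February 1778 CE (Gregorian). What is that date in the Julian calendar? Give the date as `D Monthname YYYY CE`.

For dates in this range the Gregorian date is 11 days ahead of the Julian.
22 February 1778 Gregorian − 11 days → 11 February 1778 Julian.

11 February 1778 CE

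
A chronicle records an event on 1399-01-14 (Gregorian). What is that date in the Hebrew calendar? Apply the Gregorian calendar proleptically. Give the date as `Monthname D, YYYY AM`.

Tevet 28, 5159 AM

Julian Day Number of the source date = 2232048.
Converting JDN 2232048 to the Hebrew calendar gives 28 Tevet 5159 AM.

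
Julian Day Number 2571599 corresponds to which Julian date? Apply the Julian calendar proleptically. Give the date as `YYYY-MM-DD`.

2328-08-27

JDN 2571599 is 12 September 2328 in the Gregorian calendar.
In the Julian calendar that day is 2328-08-27.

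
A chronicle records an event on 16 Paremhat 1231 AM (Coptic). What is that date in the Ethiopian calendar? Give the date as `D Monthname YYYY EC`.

16 Megabit 1507 EC

Both dates share Julian Day Number 2274482; in the Ethiopian calendar that is 16 Megabit 1507 EC.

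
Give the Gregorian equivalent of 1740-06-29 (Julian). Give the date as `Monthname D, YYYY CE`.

July 10, 1740 CE

The Julian–Gregorian offset here is 11 days (Julian trailing).
29 June 1740 Julian + 11 days → 10 July 1740 Gregorian.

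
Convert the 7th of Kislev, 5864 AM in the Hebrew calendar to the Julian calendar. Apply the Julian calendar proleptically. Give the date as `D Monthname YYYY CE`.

Both dates share Julian Day Number 2489504; in the Julian calendar that is 22 November 2103 CE.

22 November 2103 CE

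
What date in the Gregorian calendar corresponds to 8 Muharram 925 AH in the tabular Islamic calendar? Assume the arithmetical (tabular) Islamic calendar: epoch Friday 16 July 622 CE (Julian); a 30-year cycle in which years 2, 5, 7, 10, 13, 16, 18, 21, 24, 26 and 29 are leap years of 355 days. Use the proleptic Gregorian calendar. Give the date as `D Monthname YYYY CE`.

Julian Day Number of the source date = 2275882.
Converting JDN 2275882 to the Gregorian calendar gives 20 January 1519 CE.

20 January 1519 CE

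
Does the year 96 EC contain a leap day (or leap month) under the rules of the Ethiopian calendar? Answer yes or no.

96 mod 4 = 0; in the Ethiopian calendar a year is leap when year mod 4 = 3, so it is a common year.

no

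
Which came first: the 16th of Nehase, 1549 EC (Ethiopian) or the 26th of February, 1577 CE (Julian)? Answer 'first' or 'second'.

First date → JDN 2289973; second date → JDN 2297114.
JDN 2289973 < JDN 2297114, so the first date is earlier.

first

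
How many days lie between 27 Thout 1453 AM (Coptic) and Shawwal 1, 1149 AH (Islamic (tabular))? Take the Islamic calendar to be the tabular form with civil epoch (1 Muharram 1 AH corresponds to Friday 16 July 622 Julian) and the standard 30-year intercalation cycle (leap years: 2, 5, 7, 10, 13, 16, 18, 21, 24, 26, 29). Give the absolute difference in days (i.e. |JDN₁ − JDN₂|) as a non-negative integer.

JDN of the first date = 2355399.
JDN of the second date = 2355519.
|2355519 − 2355399| = 120.

120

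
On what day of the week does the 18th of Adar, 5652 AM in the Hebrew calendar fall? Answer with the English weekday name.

In the Gregorian calendar this is 17 March 1892 (JDN 2412175).
Since JDN mod 7 = 3 (0 = Monday), the day is Thursday.

Thursday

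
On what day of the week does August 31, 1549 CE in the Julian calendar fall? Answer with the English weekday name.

In the proleptic Gregorian calendar this is 10 September 1549 (JDN 2287073).
Since JDN mod 7 = 5 (0 = Monday), the day is Saturday.

Saturday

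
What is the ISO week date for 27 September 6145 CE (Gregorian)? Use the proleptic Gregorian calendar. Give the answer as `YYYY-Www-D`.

The weekday is Monday (ISO weekday 1).
That Monday belongs to ISO week 39 of ISO year 6145.

6145-W39-1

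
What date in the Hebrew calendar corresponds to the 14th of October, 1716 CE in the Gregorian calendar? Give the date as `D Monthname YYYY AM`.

Julian Day Number of the source date = 2348103.
Converting JDN 2348103 to the Hebrew calendar gives 28 Tishrei 5477 AM.

28 Tishrei 5477 AM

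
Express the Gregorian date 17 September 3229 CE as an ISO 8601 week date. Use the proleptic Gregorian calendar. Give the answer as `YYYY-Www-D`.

3229-W38-1

The weekday is Monday (ISO weekday 1).
That Monday belongs to ISO week 38 of ISO year 3229.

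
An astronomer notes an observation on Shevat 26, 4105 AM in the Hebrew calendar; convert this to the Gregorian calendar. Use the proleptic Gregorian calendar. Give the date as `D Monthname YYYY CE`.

16 February 345 CE

Julian Day Number of the source date = 1847115.
Converting JDN 1847115 to the Gregorian calendar gives 16 February 345 CE.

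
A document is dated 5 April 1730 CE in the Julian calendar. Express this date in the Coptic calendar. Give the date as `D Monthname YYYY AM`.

Julian Day Number of the source date = 2353035.
Converting JDN 2353035 to the Coptic calendar gives 10 Parmouti 1446 AM.

10 Parmouti 1446 AM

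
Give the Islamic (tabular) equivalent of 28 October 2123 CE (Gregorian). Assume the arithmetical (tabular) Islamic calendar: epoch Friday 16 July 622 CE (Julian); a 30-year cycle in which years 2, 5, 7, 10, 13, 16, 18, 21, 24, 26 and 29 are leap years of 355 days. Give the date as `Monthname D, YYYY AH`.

Jumada al-Awwal 8, 1548 AH

Julian Day Number of the source date = 2496770.
Converting JDN 2496770 to the tabular Islamic calendar gives 8 Jumada al-Awwal 1548 AH.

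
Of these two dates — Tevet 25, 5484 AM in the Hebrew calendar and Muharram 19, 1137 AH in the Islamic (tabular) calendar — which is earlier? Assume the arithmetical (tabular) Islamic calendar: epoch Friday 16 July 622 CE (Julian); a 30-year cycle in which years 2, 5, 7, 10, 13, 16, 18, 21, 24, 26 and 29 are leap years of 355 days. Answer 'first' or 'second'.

Converting both to JDN: 2350758 vs 2351019; the smaller is the first.

first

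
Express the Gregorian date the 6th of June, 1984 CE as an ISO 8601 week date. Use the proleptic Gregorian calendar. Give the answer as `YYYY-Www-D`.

The weekday is Wednesday (ISO weekday 3).
That Wednesday belongs to ISO week 23 of ISO year 1984.

1984-W23-3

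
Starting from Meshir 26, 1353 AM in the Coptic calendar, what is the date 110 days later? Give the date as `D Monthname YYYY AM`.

16 Paoni 1353 AM

JDN of Meshir 26, 1353 AM = 2319023.
2319023 + 110 = 2319133.
JDN 2319133 in the Coptic calendar is 16 Paoni 1353 AM.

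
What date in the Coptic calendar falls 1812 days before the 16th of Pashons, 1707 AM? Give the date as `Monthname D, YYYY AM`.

Counting 1812 days back from JDN 2448401 reaches JDN 2446589, which is Pashons 30, 1702 AM.

Pashons 30, 1702 AM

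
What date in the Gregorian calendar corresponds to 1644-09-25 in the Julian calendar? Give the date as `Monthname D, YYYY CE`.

At this point the Julian calendar is 10 days behind the Gregorian.
25 September 1644 Julian + 10 days → 5 October 1644 Gregorian.

October 5, 1644 CE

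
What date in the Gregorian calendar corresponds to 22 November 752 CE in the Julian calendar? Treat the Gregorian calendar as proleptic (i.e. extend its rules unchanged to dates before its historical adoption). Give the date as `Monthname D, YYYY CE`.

The Julian–Gregorian offset here is 4 days (Julian trailing).
22 November 752 Julian + 4 days → 26 November 752 Gregorian.

November 26, 752 CE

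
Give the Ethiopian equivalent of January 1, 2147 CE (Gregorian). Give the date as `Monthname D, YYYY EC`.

Tahsas 22, 2139 EC

Julian Day Number of the source date = 2505236.
Converting JDN 2505236 to the Ethiopian calendar gives 22 Tahsas 2139 EC.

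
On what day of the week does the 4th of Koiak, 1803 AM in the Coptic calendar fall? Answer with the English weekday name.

Equivalently 13 December 2086 Gregorian, JDN 2483303.
2483303 ≡ 4 (mod 7); counting from Monday = 0 gives Friday.

Friday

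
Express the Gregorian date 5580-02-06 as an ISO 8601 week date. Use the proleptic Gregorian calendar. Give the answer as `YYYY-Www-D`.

The weekday is Wednesday (ISO weekday 3).
That Wednesday belongs to ISO week 6 of ISO year 5580.

5580-W06-3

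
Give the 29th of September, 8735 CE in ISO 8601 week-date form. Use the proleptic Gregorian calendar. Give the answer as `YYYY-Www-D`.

The weekday is Sunday (ISO weekday 7).
That Sunday belongs to ISO week 39 of ISO year 8735.

8735-W39-7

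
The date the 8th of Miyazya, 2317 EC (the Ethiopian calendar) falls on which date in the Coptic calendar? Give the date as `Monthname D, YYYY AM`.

The source date corresponds to 19 April 2325 in the Gregorian calendar (JDN 2570357).
That day falls on 8 Parmouti 2041 AM in the Coptic calendar.

Parmouti 8, 2041 AM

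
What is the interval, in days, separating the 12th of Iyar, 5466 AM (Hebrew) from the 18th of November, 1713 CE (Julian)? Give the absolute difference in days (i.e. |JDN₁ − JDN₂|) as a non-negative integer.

First date → JDN 2344279; second date → JDN 2347053.
The interval is |2344279 − 2347053| = 2774 days.

2774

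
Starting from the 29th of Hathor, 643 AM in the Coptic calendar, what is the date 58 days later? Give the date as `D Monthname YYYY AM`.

27 Tobi 643 AM

Counting 58 days forward from JDN 2059608 reaches JDN 2059666, which is 27 Tobi 643 AM.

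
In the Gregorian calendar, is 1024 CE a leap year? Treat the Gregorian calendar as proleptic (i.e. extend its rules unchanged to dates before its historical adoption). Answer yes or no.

yes

1024 is divisible by 4 and not by 100, so it is a leap year.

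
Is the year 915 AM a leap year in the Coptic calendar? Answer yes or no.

yes

915 mod 4 = 3; in the Coptic calendar a year is leap when year mod 4 = 3, so it is a leap year.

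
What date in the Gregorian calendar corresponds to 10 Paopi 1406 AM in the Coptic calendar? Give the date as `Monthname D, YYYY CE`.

Julian Day Number of the source date = 2338245.
Converting JDN 2338245 to the Gregorian calendar gives 17 October 1689 CE.

October 17, 1689 CE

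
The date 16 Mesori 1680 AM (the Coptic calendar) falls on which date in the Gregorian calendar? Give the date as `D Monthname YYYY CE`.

Julian Day Number of the source date = 2438630.
Converting JDN 2438630 to the Gregorian calendar gives 22 August 1964 CE.

22 August 1964 CE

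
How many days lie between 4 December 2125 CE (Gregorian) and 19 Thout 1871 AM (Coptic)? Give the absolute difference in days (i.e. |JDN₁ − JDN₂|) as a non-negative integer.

10527

JDN of the first date = 2497538.
JDN of the second date = 2508065.
|2508065 − 2497538| = 10527.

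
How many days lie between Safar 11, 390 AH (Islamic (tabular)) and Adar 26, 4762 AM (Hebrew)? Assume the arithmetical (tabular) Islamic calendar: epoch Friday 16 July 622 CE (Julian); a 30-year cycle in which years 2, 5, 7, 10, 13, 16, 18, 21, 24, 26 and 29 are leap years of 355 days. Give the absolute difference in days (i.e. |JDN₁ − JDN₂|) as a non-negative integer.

781

First date → JDN 2086329; second date → JDN 2087110.
The interval is |2086329 − 2087110| = 781 days.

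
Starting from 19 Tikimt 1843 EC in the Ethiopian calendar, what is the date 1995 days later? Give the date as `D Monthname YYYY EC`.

7 Miyazya 1848 EC

JDN of 19 Tikimt 1843 EC = 2397059.
2397059 + 1995 = 2399054.
JDN 2399054 in the Ethiopian calendar is 7 Miyazya 1848 EC.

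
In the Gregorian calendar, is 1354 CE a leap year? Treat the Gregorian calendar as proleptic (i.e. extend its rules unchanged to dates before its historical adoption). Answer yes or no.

no

1354 is not divisible by 4, so it is a common year.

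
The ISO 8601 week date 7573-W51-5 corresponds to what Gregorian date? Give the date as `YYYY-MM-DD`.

ISO week 1 of 7573 is the week containing the first Thursday of 7573.
Week 51, day 5 (Friday) lands on 7573-12-21.

7573-12-21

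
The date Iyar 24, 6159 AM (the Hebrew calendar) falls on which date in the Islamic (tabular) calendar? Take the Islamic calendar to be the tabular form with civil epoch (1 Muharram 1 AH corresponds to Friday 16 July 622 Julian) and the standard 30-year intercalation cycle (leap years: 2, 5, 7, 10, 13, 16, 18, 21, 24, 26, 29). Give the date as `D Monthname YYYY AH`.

Both dates share Julian Day Number 2597427; in the tabular Islamic calendar that is 25 Jumada al-Awwal 1832 AH.

25 Jumada al-Awwal 1832 AH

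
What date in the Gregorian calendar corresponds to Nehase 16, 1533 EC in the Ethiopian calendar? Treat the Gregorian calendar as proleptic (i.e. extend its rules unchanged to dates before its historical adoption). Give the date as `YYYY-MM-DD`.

1541-08-19

Both dates share Julian Day Number 2284129; in the Gregorian calendar that is 19 August 1541 CE.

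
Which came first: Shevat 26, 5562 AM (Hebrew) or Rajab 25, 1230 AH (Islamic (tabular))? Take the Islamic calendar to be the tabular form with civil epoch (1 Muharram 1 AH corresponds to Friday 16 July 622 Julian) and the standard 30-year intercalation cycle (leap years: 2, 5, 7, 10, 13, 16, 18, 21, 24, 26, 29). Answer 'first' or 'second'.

First date → JDN 2379255; second date → JDN 2384158.
JDN 2379255 < JDN 2384158, so the first date is earlier.

first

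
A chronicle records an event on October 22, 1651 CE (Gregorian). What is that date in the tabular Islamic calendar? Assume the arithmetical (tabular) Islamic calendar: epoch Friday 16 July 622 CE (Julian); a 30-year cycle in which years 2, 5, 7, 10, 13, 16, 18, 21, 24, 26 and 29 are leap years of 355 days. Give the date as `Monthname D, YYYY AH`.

Dhu al-Qa'dah 7, 1061 AH

Both dates share Julian Day Number 2324370; in the tabular Islamic calendar that is 7 Dhu al-Qa'dah 1061 AH.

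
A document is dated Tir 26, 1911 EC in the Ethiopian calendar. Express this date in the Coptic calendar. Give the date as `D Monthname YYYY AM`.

26 Tobi 1635 AM

The source date corresponds to 3 February 1919 in the Gregorian calendar (JDN 2421993).
That day falls on 26 Tobi 1635 AM in the Coptic calendar.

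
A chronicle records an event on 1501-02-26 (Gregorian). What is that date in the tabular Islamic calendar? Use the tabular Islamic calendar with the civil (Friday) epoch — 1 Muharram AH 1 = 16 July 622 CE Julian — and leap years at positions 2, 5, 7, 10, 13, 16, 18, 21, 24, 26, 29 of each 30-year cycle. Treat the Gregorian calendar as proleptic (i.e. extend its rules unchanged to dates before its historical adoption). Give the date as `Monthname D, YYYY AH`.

Julian Day Number of the source date = 2269345.
Converting JDN 2269345 to the tabular Islamic calendar gives 27 Rajab 906 AH.

Rajab 27, 906 AH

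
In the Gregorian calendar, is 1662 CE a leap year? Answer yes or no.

no

1662 is not divisible by 4, so it is a common year.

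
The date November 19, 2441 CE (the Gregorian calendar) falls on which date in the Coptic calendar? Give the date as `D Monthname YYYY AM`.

7 Hathor 2158 AM

Julian Day Number of the source date = 2612940.
Converting JDN 2612940 to the Coptic calendar gives 7 Hathor 2158 AM.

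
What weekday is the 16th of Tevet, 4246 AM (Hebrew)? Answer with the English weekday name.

Wednesday

Equivalently 9 January 486 Gregorian, JDN 1898577.
1898577 ≡ 2 (mod 7); counting from Monday = 0 gives Wednesday.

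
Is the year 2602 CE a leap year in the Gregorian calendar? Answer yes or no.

2602 is not divisible by 4, so it is a common year.

no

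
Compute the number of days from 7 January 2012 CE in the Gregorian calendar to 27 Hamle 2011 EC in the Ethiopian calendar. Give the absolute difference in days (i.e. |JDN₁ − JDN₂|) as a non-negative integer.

First date → JDN 2455934; second date → JDN 2458699.
The interval is |2455934 − 2458699| = 2765 days.

2765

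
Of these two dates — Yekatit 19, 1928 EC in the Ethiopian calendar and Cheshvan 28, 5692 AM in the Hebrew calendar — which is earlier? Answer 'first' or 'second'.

second

First date → JDN 2428226; second date → JDN 2426654.
JDN 2426654 < JDN 2428226, so the second date is earlier.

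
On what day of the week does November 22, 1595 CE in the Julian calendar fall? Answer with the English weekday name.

Saturday

This is JDN 2303957 (2 December 1595 Gregorian).
2303957 ≡ 5 (mod 7); counting from Monday = 0 gives Saturday.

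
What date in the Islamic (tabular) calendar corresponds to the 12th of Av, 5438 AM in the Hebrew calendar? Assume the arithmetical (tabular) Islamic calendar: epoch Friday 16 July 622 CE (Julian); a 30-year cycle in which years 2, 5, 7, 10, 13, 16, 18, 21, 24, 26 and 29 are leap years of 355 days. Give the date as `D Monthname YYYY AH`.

11 Jumada al-Thani 1089 AH

The source date corresponds to 31 July 1678 in the Gregorian calendar (JDN 2334149).
That day falls on 11 Jumada al-Thani 1089 AH in the tabular Islamic calendar.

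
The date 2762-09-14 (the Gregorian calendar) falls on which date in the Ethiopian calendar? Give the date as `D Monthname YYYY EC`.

3 Pagume 2754 EC

Julian Day Number of the source date = 2730116.
Converting JDN 2730116 to the Ethiopian calendar gives 3 Pagume 2754 EC.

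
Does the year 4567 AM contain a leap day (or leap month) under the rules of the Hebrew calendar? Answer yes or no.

Hebrew year 4567 is year 7 of its 19-year Metonic cycle; leap years are at positions 3, 6, 8, 11, 14, 17, 19, so it is a common year (12 months).

no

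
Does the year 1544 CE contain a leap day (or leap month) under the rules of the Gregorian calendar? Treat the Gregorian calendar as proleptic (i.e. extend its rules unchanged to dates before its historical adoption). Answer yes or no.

yes

1544 is divisible by 4 and not by 100, so it is a leap year.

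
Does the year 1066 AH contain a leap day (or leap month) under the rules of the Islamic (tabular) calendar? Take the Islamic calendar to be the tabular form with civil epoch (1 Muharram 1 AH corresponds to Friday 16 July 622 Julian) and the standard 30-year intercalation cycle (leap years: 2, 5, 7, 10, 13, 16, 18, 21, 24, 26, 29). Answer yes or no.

yes

Year 1066 AH is year 16 of its 30-year cycle; leap positions are 2, 5, 7, 10, 13, 16, 18, 21, 24, 26, 29, so it is a leap year (355 days).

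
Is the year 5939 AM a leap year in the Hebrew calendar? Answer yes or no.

yes

Hebrew year 5939 is year 11 of its 19-year Metonic cycle; leap years are at positions 3, 6, 8, 11, 14, 17, 19, so it is a leap year (13 months).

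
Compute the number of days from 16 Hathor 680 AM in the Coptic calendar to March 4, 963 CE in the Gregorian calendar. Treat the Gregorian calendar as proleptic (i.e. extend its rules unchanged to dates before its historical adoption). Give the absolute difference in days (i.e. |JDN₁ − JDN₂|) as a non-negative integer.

259

First date → JDN 2073110; second date → JDN 2072851.
The interval is |2073110 − 2072851| = 259 days.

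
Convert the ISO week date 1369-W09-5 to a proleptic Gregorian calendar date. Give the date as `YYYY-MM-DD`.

ISO week 1 of 1369 is the week containing the first Thursday of 1369.
Week 9, day 5 (Friday) lands on 1369-03-03.

1369-03-03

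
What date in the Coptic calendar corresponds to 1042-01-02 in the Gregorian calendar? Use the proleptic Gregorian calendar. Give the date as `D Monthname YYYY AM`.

Both dates share Julian Day Number 2101644; in the Coptic calendar that is 1 Tobi 758 AM.

1 Tobi 758 AM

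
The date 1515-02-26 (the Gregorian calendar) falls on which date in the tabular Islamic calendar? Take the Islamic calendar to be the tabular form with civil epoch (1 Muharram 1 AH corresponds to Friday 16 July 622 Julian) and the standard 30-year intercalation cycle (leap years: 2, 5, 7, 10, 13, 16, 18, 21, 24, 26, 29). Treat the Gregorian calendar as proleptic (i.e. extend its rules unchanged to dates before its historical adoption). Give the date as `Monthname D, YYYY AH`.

Muharram 2, 921 AH

Julian Day Number of the source date = 2274458.
Converting JDN 2274458 to the tabular Islamic calendar gives 2 Muharram 921 AH.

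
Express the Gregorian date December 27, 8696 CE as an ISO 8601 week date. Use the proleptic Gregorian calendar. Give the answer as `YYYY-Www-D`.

The weekday is Sunday (ISO weekday 7).
That Sunday belongs to ISO week 52 of ISO year 8696.

8696-W52-7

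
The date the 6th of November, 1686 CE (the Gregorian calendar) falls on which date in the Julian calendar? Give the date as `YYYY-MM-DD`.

1686-10-27

At this point the Julian calendar is 10 days behind the Gregorian.
6 November 1686 Gregorian − 10 days → 27 October 1686 Julian.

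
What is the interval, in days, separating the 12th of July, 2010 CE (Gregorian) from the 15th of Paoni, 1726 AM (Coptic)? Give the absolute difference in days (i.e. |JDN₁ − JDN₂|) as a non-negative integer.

20

First date → JDN 2455390; second date → JDN 2455370.
The interval is |2455390 − 2455370| = 20 days.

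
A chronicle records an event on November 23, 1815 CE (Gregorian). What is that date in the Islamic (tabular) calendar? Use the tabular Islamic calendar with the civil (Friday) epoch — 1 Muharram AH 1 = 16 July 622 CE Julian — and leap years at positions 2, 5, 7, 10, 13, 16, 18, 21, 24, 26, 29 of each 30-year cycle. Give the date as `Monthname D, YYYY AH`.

Both dates share Julian Day Number 2384301; in the tabular Islamic calendar that is 20 Dhu al-Hijjah 1230 AH.

Dhu al-Hijjah 20, 1230 AH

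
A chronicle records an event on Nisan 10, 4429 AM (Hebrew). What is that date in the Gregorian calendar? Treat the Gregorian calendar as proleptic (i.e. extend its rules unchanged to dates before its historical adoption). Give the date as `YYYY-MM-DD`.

0669-03-20

Both dates share Julian Day Number 1965486; in the Gregorian calendar that is 20 March 669 CE.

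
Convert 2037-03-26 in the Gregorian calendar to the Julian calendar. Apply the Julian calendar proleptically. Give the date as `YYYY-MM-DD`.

2037-03-13

The Julian–Gregorian offset here is 13 days (Julian trailing).
26 March 2037 Gregorian − 13 days → 13 March 2037 Julian.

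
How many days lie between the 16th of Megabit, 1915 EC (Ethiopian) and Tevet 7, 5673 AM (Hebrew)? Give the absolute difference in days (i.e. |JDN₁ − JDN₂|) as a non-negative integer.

3750

JDN of the first date = 2423504.
JDN of the second date = 2419754.
|2419754 − 2423504| = 3750.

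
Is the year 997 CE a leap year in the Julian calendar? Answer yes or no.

997 mod 4 = 1, so it is a common year in the Julian calendar.

no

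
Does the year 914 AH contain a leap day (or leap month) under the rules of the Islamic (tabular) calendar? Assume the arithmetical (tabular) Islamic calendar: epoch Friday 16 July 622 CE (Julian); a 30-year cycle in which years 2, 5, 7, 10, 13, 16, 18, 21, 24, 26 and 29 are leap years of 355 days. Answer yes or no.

Year 914 AH is year 14 of its 30-year cycle; leap positions are 2, 5, 7, 10, 13, 16, 18, 21, 24, 26, 29, so it is a common year (354 days).

no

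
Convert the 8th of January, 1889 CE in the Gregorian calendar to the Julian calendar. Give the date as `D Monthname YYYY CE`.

At this point the Julian calendar is 12 days behind the Gregorian.
8 January 1889 Gregorian − 12 days → 27 December 1888 Julian.

27 December 1888 CE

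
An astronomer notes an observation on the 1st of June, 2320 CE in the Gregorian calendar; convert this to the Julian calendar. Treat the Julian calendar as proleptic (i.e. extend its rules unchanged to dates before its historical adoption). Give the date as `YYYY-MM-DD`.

2320-05-16

The Julian–Gregorian offset here is 16 days (Julian trailing).
1 June 2320 Gregorian − 16 days → 16 May 2320 Julian.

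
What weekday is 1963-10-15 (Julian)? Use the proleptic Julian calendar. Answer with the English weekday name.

Monday

In the Gregorian calendar this is 28 October 1963 (JDN 2438331).
Since JDN mod 7 = 0 (0 = Monday), the day is Monday.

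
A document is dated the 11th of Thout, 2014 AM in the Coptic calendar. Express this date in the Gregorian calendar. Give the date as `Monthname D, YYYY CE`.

September 23, 2297 CE

Julian Day Number of the source date = 2560288.
Converting JDN 2560288 to the Gregorian calendar gives 23 September 2297 CE.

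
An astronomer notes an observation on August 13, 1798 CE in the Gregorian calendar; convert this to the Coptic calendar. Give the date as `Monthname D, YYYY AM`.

Both dates share Julian Day Number 2377991; in the Coptic calendar that is 9 Mesori 1514 AM.

Mesori 9, 1514 AM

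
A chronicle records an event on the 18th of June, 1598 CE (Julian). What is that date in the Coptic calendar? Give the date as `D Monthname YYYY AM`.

The source date corresponds to 28 June 1598 in the Gregorian calendar (JDN 2304896).
That day falls on 24 Paoni 1314 AM in the Coptic calendar.

24 Paoni 1314 AM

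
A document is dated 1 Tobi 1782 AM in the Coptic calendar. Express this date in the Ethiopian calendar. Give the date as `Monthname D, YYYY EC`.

Julian Day Number of the source date = 2475660.
Converting JDN 2475660 to the Ethiopian calendar gives 1 Tir 2058 EC.

Tir 1, 2058 EC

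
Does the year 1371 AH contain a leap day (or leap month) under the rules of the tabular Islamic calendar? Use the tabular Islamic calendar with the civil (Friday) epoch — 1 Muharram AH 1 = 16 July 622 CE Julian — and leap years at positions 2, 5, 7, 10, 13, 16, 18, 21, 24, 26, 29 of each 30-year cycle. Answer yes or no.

Year 1371 AH is year 21 of its 30-year cycle; leap positions are 2, 5, 7, 10, 13, 16, 18, 21, 24, 26, 29, so it is a leap year (355 days).

yes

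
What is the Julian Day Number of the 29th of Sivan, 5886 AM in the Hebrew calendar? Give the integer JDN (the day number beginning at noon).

2497737

Equivalently 21 June 2126 (Gregorian).
JDN 2299161 is 15 October 1582 CE (Gregorian); the target day is +198576 days from there, so JDN = 2497737.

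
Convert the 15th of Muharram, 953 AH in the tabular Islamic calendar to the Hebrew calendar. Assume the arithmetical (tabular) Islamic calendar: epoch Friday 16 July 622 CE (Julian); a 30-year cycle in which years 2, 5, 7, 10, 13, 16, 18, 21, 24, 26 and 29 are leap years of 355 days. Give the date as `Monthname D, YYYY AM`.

Nisan 15, 5306 AM

Both dates share Julian Day Number 2285811; in the Hebrew calendar that is 15 Nisan 5306 AM.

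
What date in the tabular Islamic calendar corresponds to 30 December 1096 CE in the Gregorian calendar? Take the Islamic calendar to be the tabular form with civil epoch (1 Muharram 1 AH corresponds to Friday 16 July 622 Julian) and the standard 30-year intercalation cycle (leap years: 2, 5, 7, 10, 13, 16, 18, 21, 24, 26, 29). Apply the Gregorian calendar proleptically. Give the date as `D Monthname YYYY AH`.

6 Muharram 490 AH

Both dates share Julian Day Number 2121730; in the tabular Islamic calendar that is 6 Muharram 490 AH.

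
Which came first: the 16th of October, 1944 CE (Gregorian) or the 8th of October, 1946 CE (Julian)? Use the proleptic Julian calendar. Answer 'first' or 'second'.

first

Converting both to JDN: 2431380 vs 2432115; the smaller is the first.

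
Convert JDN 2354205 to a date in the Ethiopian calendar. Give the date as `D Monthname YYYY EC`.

JDN 2354205 is 29 June 1733 in the Gregorian calendar.
In the Ethiopian calendar that day is 24 Sene 1725 EC.

24 Sene 1725 EC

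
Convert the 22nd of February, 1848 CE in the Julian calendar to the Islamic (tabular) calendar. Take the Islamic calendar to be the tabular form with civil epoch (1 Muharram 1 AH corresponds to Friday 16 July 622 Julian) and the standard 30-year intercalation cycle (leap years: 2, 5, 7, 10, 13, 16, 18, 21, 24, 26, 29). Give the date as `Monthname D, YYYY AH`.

Rabi' al-Awwal 29, 1264 AH

The source date corresponds to 5 March 1848 in the Gregorian calendar (JDN 2396092).
That day falls on 29 Rabi' al-Awwal 1264 AH in the tabular Islamic calendar.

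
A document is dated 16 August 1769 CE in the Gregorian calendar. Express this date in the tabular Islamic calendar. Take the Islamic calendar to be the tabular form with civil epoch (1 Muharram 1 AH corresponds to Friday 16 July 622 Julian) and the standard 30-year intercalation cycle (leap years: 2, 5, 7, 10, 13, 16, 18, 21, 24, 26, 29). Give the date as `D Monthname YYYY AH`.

Both dates share Julian Day Number 2367402; in the tabular Islamic calendar that is 13 Rabi' al-Thani 1183 AH.

13 Rabi' al-Thani 1183 AH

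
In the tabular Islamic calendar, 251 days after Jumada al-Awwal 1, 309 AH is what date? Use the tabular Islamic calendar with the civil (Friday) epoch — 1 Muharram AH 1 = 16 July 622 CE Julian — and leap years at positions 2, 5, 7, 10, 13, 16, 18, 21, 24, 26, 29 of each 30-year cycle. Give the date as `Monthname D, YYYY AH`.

Counting 251 days forward from JDN 2057703 reaches JDN 2057954, which is Muharram 16, 310 AH.

Muharram 16, 310 AH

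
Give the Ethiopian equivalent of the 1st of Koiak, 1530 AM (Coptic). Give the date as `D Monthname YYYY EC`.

1 Tahsas 1806 EC

The source date corresponds to 9 December 1813 in the Gregorian calendar (JDN 2383587).
That day falls on 1 Tahsas 1806 EC in the Ethiopian calendar.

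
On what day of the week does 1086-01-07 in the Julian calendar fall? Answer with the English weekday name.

Equivalently 13 January 1086 Gregorian, JDN 2117726.
Since JDN mod 7 = 2 (0 = Monday), the day is Wednesday.

Wednesday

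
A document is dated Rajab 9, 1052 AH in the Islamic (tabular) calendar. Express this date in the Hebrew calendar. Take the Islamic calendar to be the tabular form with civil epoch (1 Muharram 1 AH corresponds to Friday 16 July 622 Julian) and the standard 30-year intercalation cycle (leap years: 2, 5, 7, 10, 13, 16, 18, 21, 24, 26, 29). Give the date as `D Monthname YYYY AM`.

9 Tishrei 5403 AM

Both dates share Julian Day Number 2321064; in the Hebrew calendar that is 9 Tishrei 5403 AM.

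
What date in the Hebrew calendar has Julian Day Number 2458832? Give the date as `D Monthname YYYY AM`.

16 Kislev 5780 AM

JDN 2458832 is 14 December 2019 in the Gregorian calendar.
In the Hebrew calendar that day is 16 Kislev 5780 AM.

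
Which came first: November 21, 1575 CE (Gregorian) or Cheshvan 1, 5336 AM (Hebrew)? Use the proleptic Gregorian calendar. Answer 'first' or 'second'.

second

The two dates have Julian Day Numbers 2296641 and 2296604 respectively.
Since 2296604 < 2296641, the second date comes first.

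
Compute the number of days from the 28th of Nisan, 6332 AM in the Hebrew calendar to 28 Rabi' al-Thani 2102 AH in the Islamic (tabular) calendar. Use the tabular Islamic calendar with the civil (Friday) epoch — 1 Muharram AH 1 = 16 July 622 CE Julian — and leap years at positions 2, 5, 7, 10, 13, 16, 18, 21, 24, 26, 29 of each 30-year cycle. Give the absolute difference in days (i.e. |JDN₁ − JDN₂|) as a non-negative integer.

JDN of the first date = 2660567.
JDN of the second date = 2693080.
|2693080 − 2660567| = 32513.

32513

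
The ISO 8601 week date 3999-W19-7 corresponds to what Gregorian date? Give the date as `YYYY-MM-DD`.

3999-05-16

ISO week 1 of 3999 is the week containing the first Thursday of 3999.
Week 19, day 7 (Sunday) lands on 3999-05-16.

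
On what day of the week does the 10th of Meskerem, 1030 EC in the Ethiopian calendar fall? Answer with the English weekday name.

This is JDN 2100072 (13 September 1037 Gregorian).
JDN 2100072 mod 7 = 2, and JDN 0 was a Monday, so this is a Wednesday.

Wednesday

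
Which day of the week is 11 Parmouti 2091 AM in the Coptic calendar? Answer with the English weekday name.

Equivalently 22 April 2375 Gregorian, JDN 2588622.
Since JDN mod 7 = 1 (0 = Monday), the day is Tuesday.

Tuesday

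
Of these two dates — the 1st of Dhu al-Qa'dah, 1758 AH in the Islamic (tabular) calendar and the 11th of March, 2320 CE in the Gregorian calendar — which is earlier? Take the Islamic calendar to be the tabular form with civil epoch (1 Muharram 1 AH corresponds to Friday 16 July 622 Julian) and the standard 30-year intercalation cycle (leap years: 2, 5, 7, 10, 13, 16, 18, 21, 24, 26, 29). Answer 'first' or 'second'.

Converting both to JDN: 2571357 vs 2568492; the smaller is the second.

second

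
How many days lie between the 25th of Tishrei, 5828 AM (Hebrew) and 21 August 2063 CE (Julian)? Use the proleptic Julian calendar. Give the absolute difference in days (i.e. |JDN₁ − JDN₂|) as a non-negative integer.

First date → JDN 2476293; second date → JDN 2474801.
The interval is |2476293 − 2474801| = 1492 days.

1492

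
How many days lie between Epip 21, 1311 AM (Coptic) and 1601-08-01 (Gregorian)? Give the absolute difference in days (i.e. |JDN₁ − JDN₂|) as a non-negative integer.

First date → JDN 2303827; second date → JDN 2306026.
The interval is |2303827 − 2306026| = 2199 days.

2199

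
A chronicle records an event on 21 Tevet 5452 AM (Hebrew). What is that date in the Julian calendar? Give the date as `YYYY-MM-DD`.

1691-12-31

Julian Day Number of the source date = 2339060.
Converting JDN 2339060 to the Julian calendar gives 31 December 1691 CE.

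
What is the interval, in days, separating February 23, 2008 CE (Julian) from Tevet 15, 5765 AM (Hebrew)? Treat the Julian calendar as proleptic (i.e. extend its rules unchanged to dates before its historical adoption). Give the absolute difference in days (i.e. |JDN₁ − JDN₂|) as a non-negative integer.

1166

JDN of the first date = 2454533.
JDN of the second date = 2453367.
|2453367 − 2454533| = 1166.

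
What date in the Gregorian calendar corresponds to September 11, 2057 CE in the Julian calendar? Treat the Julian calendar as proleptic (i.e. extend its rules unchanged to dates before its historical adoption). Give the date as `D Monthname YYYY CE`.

24 September 2057 CE

For dates in this range the Gregorian date is 13 days ahead of the Julian.
11 September 2057 Julian + 13 days → 24 September 2057 Gregorian.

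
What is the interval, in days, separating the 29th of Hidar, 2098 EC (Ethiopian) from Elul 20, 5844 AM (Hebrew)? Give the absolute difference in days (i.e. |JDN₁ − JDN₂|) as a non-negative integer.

First date → JDN 2490238; second date → JDN 2482489.
The interval is |2490238 − 2482489| = 7749 days.

7749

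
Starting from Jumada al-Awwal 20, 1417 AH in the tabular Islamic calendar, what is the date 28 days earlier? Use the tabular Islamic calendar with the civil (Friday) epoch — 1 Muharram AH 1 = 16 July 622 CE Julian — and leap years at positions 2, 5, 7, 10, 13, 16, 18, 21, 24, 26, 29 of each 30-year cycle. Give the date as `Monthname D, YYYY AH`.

Rabi' al-Thani 21, 1417 AH

The starting date is JDN 2450360; 2450360 − 28 = 2450332.
JDN 2450332 corresponds to Rabi' al-Thani 21, 1417 AH.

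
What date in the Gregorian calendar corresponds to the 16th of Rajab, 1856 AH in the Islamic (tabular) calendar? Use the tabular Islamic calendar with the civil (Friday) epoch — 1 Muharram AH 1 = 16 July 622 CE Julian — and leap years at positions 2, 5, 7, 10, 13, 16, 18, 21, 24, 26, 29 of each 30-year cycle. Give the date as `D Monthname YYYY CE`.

Julian Day Number of the source date = 2605982.
Converting JDN 2605982 to the Gregorian calendar gives 1 November 2422 CE.

1 November 2422 CE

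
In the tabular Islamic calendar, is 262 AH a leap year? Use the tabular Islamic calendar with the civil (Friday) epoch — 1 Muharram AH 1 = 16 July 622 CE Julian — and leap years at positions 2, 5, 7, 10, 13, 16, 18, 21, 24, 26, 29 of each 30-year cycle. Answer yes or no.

Year 262 AH is year 22 of its 30-year cycle; leap positions are 2, 5, 7, 10, 13, 16, 18, 21, 24, 26, 29, so it is a common year (354 days).

no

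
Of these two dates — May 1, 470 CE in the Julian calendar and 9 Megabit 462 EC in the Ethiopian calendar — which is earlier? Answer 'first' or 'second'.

First date → JDN 1892846; second date → JDN 1892789.
JDN 1892789 < JDN 1892846, so the second date is earlier.

second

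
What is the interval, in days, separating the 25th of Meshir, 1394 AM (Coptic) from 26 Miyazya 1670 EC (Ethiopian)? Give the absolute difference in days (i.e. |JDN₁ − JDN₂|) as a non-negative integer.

First date → JDN 2333997; second date → JDN 2334058.
The interval is |2333997 − 2334058| = 61 days.

61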